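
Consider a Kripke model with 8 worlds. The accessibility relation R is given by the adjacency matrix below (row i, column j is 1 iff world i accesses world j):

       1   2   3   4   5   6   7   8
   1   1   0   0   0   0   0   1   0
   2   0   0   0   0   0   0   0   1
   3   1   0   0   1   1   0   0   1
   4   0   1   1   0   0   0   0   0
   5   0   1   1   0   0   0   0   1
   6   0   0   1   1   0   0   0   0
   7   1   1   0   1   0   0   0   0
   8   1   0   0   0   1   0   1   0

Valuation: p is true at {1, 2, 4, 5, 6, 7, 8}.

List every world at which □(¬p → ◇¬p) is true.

{1, 2, 3, 7, 8}

1: successors {1, 7}; ¬p → ◇¬p there: 1:T, 7:T. ✓
2: successors {8}; ¬p → ◇¬p there: 8:T. ✓
3: successors {1, 4, 5, 8}; ¬p → ◇¬p there: 1:T, 4:T, 5:T, 8:T. ✓
4: successors {2, 3}; ¬p → ◇¬p there: 2:T, 3:F. ✗
5: successors {2, 3, 8}; ¬p → ◇¬p there: 2:T, 3:F, 8:T. ✗
6: successors {3, 4}; ¬p → ◇¬p there: 3:F, 4:T. ✗
7: successors {1, 2, 4}; ¬p → ◇¬p there: 1:T, 2:T, 4:T. ✓
8: successors {1, 5, 7}; ¬p → ◇¬p there: 1:T, 5:T, 7:T. ✓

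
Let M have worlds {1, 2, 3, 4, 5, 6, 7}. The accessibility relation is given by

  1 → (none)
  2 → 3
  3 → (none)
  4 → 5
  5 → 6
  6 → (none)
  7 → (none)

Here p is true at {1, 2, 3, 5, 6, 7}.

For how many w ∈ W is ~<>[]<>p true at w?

5

1: <>[]<>p is F. ✓
2: <>[]<>p is T. ✗
3: <>[]<>p is F. ✓
4: <>[]<>p is F. ✓
5: <>[]<>p is T. ✗
6: <>[]<>p is F. ✓
7: <>[]<>p is F. ✓
Satisfying worlds: {1, 3, 4, 6, 7}.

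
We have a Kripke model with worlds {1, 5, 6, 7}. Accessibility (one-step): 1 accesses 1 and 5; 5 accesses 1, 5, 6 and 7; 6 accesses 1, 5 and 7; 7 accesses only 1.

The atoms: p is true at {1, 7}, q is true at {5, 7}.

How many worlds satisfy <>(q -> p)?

4

1: successors {1, 5}; q -> p there: 1:T, 5:F. ✓
5: successors {1, 5, 6, 7}; q -> p there: 1:T, 5:F, 6:T, 7:T. ✓
6: successors {1, 5, 7}; q -> p there: 1:T, 5:F, 7:T. ✓
7: successors {1}; q -> p there: 1:T. ✓
Satisfying worlds: {1, 5, 6, 7}.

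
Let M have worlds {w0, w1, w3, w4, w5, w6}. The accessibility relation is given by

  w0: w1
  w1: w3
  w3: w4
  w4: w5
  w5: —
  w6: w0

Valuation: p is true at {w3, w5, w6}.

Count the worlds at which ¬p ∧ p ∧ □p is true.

w0: ¬p is T, p ∧ □p is F. ✗
w1: ¬p is T, p ∧ □p is F. ✗
w3: ¬p is F, p ∧ □p is F. ✗
w4: ¬p is T, p ∧ □p is F. ✗
w5: ¬p is F, p ∧ □p is T. ✗
w6: ¬p is F, p ∧ □p is F. ✗
Satisfying worlds: ∅.

0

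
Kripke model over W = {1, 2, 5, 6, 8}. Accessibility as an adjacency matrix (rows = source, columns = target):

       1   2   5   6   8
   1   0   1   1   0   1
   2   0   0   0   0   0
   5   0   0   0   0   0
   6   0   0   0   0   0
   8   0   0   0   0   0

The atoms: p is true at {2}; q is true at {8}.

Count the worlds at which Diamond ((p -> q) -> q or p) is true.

1: successors {2, 5, 8}; (p -> q) -> q or p there: 2:T, 5:F, 8:T. ✓
2: no successors, so Diamond ((p -> q) -> q or p) fails. ✗
5: no successors, so Diamond ((p -> q) -> q or p) fails. ✗
6: no successors, so Diamond ((p -> q) -> q or p) fails. ✗
8: no successors, so Diamond ((p -> q) -> q or p) fails. ✗
Satisfying worlds: {1}.

1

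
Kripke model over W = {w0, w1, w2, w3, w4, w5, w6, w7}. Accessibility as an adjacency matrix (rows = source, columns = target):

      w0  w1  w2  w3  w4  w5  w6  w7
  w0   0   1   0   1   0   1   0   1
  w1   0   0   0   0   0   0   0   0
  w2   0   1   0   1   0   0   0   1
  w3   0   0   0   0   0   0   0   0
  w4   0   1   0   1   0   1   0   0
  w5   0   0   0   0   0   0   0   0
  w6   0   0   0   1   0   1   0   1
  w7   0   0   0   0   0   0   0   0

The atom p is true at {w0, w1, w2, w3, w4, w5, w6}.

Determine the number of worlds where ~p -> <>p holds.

7

w0: ~p is F, <>p is T. ✓
w1: ~p is F, <>p is F. ✓
w2: ~p is F, <>p is T. ✓
w3: ~p is F, <>p is F. ✓
w4: ~p is F, <>p is T. ✓
w5: ~p is F, <>p is F. ✓
w6: ~p is F, <>p is T. ✓
w7: ~p is T, <>p is F. ✗
Satisfying worlds: {w0, w1, w2, w3, w4, w5, w6}.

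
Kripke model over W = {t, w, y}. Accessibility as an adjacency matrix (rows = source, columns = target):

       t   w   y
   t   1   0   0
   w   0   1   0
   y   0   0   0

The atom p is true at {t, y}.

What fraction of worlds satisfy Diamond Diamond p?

t: successors {t}; Diamond p there: t:T. ✓
w: successors {w}; Diamond p there: w:F. ✗
y: no successors, so Diamond Diamond p fails. ✗
That's 1 of 3 worlds, so 1/3.

1/3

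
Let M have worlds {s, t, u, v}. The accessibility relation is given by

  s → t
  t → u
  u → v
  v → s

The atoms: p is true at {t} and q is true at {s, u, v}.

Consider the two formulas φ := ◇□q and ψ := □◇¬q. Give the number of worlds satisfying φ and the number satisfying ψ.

3 and 1

For ◇□q:
s: successors {t}; □q there: t:T. ✓
t: successors {u}; □q there: u:T. ✓
u: successors {v}; □q there: v:T. ✓
v: successors {s}; □q there: s:F. ✗
— 3 worlds.
For □◇¬q:
s: successors {t}; ◇¬q there: t:F. ✗
t: successors {u}; ◇¬q there: u:F. ✗
u: successors {v}; ◇¬q there: v:F. ✗
v: successors {s}; ◇¬q there: s:T. ✓
— 1 world.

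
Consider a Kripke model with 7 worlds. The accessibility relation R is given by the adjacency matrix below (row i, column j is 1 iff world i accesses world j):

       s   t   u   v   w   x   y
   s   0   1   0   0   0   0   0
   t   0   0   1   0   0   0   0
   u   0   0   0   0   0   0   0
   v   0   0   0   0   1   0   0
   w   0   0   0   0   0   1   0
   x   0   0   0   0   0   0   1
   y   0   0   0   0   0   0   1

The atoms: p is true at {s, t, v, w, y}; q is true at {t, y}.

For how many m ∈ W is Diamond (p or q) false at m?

s: successors {t}; p or q there: t:T. ✓
t: successors {u}; p or q there: u:F. ✗
u: no successors, so Diamond (p or q) fails. ✗
v: successors {w}; p or q there: w:T. ✓
w: successors {x}; p or q there: x:F. ✗
x: successors {y}; p or q there: y:T. ✓
y: successors {y}; p or q there: y:T. ✓
Satisfying worlds: {s, v, x, y}.
So Diamond (p or q) fails at the other 3 worlds.

3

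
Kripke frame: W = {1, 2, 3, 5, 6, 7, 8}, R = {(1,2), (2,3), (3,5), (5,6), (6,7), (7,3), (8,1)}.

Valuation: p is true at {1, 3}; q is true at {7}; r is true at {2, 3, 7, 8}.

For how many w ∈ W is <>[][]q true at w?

1

1: successors {2}; [][]q there: 2:F. ✗
2: successors {3}; [][]q there: 3:F. ✗
3: successors {5}; [][]q there: 5:T. ✓
5: successors {6}; [][]q there: 6:F. ✗
6: successors {7}; [][]q there: 7:F. ✗
7: successors {3}; [][]q there: 3:F. ✗
8: successors {1}; [][]q there: 1:F. ✗
Satisfying worlds: {3}.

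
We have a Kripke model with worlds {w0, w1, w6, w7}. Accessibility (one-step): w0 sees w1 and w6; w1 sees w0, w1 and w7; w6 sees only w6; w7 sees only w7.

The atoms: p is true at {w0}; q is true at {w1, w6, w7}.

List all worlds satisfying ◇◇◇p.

w0: successors {w1, w6}; ◇◇p there: w1:T, w6:F. ✓
w1: successors {w0, w1, w7}; ◇◇p there: w0:T, w1:T, w7:F. ✓
w6: successors {w6}; ◇◇p there: w6:F. ✗
w7: successors {w7}; ◇◇p there: w7:F. ✗

{w0, w1}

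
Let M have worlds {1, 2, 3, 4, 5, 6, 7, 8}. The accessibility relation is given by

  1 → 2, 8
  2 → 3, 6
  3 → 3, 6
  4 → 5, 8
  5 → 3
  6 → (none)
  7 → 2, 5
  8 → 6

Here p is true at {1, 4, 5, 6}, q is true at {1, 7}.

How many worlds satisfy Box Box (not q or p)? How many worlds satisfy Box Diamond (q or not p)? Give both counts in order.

8 and 3

For Box Box (not q or p):
1: successors {2, 8}; Box (not q or p) there: 2:T, 8:T. ✓
2: successors {3, 6}; Box (not q or p) there: 3:T, 6:T. ✓
3: successors {3, 6}; Box (not q or p) there: 3:T, 6:T. ✓
4: successors {5, 8}; Box (not q or p) there: 5:T, 8:T. ✓
5: successors {3}; Box (not q or p) there: 3:T. ✓
6: no successors, so Box Box (not q or p) holds vacuously. ✓
7: successors {2, 5}; Box (not q or p) there: 2:T, 5:T. ✓
8: successors {6}; Box (not q or p) there: 6:T. ✓
— 8 worlds.
For Box Diamond (q or not p):
1: successors {2, 8}; Diamond (q or not p) there: 2:T, 8:F. ✗
2: successors {3, 6}; Diamond (q or not p) there: 3:T, 6:F. ✗
3: successors {3, 6}; Diamond (q or not p) there: 3:T, 6:F. ✗
4: successors {5, 8}; Diamond (q or not p) there: 5:T, 8:F. ✗
5: successors {3}; Diamond (q or not p) there: 3:T. ✓
6: no successors, so Box Diamond (q or not p) holds vacuously. ✓
7: successors {2, 5}; Diamond (q or not p) there: 2:T, 5:T. ✓
8: successors {6}; Diamond (q or not p) there: 6:F. ✗
— 3 worlds.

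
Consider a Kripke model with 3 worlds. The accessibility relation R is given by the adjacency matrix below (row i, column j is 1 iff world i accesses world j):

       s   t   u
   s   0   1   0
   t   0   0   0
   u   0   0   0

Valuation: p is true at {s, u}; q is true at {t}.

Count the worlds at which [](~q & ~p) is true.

s: successors {t}; ~q & ~p there: t:F. ✗
t: no successors, so [](~q & ~p) holds vacuously. ✓
u: no successors, so [](~q & ~p) holds vacuously. ✓
Satisfying worlds: {t, u}.

2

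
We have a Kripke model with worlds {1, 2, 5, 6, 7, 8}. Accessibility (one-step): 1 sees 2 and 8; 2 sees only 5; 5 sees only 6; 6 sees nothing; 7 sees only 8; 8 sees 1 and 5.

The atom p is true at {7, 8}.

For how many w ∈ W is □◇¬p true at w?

5

1: successors {2, 8}; ◇¬p there: 2:T, 8:T. ✓
2: successors {5}; ◇¬p there: 5:T. ✓
5: successors {6}; ◇¬p there: 6:F. ✗
6: no successors, so □◇¬p holds vacuously. ✓
7: successors {8}; ◇¬p there: 8:T. ✓
8: successors {1, 5}; ◇¬p there: 1:T, 5:T. ✓
Satisfying worlds: {1, 2, 6, 7, 8}.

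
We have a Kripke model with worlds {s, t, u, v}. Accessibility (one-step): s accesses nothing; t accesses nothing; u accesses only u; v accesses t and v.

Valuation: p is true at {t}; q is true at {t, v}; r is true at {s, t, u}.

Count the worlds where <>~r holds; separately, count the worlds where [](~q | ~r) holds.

For <>~r:
s: no successors, so <>~r fails. ✗
t: no successors, so <>~r fails. ✗
u: successors {u}; ~r there: u:F. ✗
v: successors {t, v}; ~r there: t:F, v:T. ✓
— 1 world.
For [](~q | ~r):
s: no successors, so [](~q | ~r) holds vacuously. ✓
t: no successors, so [](~q | ~r) holds vacuously. ✓
u: successors {u}; ~q | ~r there: u:T. ✓
v: successors {t, v}; ~q | ~r there: t:F, v:T. ✗
— 3 worlds.

1 and 3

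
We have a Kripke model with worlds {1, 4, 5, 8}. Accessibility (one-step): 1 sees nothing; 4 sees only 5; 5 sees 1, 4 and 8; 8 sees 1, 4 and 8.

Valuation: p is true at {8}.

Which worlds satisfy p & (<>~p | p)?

1: p is F, <>~p | p is F. ✗
4: p is F, <>~p | p is T. ✗
5: p is F, <>~p | p is T. ✗
8: p is T, <>~p | p is T. ✓

{8}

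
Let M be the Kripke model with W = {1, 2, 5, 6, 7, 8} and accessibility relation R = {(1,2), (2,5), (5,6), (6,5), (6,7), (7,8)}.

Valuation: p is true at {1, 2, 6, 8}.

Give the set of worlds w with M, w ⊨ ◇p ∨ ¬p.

{1, 5, 7}

1: ◇p is T, ¬p is F. ✓
2: ◇p is F, ¬p is F. ✗
5: ◇p is T, ¬p is T. ✓
6: ◇p is F, ¬p is F. ✗
7: ◇p is T, ¬p is T. ✓
8: ◇p is F, ¬p is F. ✗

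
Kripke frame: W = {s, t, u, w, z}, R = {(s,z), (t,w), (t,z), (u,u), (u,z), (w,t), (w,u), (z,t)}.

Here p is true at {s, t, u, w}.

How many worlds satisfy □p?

2

s: successors {z}; p there: z:F. ✗
t: successors {w, z}; p there: w:T, z:F. ✗
u: successors {u, z}; p there: u:T, z:F. ✗
w: successors {t, u}; p there: t:T, u:T. ✓
z: successors {t}; p there: t:T. ✓
Satisfying worlds: {w, z}.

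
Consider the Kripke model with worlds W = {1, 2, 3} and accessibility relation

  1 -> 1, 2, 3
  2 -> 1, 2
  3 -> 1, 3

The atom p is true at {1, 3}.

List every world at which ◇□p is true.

{1, 3}

1: successors {1, 2, 3}; □p there: 1:F, 2:F, 3:T. ✓
2: successors {1, 2}; □p there: 1:F, 2:F. ✗
3: successors {1, 3}; □p there: 1:F, 3:T. ✓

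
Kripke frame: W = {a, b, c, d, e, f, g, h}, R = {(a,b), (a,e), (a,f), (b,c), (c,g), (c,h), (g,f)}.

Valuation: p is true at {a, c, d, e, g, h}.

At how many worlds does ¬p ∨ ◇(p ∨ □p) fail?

3

a: ¬p is F, ◇(p ∨ □p) is T. ✓
b: ¬p is T, ◇(p ∨ □p) is T. ✓
c: ¬p is F, ◇(p ∨ □p) is T. ✓
d: ¬p is F, ◇(p ∨ □p) is F. ✗
e: ¬p is F, ◇(p ∨ □p) is F. ✗
f: ¬p is T, ◇(p ∨ □p) is F. ✓
g: ¬p is F, ◇(p ∨ □p) is T. ✓
h: ¬p is F, ◇(p ∨ □p) is F. ✗
Satisfying worlds: {a, b, c, f, g}.
So ¬p ∨ ◇(p ∨ □p) fails at the other 3 worlds.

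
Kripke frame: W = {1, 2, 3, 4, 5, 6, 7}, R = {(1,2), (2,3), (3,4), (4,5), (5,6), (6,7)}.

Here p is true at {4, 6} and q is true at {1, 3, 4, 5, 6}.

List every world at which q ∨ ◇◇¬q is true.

{1, 3, 4, 5, 6}

1: q is T, ◇◇¬q is F. ✓
2: q is F, ◇◇¬q is F. ✗
3: q is T, ◇◇¬q is F. ✓
4: q is T, ◇◇¬q is F. ✓
5: q is T, ◇◇¬q is T. ✓
6: q is T, ◇◇¬q is F. ✓
7: q is F, ◇◇¬q is F. ✗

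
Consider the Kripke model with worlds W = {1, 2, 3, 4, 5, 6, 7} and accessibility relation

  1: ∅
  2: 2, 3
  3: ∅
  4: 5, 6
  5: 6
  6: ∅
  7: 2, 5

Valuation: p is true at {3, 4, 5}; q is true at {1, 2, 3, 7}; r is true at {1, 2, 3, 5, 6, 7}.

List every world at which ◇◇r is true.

{2, 4, 7}

1: no successors, so ◇◇r fails. ✗
2: successors {2, 3}; ◇r there: 2:T, 3:F. ✓
3: no successors, so ◇◇r fails. ✗
4: successors {5, 6}; ◇r there: 5:T, 6:F. ✓
5: successors {6}; ◇r there: 6:F. ✗
6: no successors, so ◇◇r fails. ✗
7: successors {2, 5}; ◇r there: 2:T, 5:T. ✓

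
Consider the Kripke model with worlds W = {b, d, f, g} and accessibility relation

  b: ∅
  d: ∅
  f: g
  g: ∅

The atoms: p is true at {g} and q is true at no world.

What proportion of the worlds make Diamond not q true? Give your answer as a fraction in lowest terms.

b: no successors, so Diamond not q fails. ✗
d: no successors, so Diamond not q fails. ✗
f: successors {g}; not q there: g:T. ✓
g: no successors, so Diamond not q fails. ✗
That's 1 of 4 worlds, so 1/4.

1/4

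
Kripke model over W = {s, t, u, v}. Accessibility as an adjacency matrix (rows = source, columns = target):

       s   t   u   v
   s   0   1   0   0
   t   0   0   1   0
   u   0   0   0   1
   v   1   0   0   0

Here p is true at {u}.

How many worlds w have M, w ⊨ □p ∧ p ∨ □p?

1

s: □p ∧ p is F, □p is F. ✗
t: □p ∧ p is F, □p is T. ✓
u: □p ∧ p is F, □p is F. ✗
v: □p ∧ p is F, □p is F. ✗
Satisfying worlds: {t}.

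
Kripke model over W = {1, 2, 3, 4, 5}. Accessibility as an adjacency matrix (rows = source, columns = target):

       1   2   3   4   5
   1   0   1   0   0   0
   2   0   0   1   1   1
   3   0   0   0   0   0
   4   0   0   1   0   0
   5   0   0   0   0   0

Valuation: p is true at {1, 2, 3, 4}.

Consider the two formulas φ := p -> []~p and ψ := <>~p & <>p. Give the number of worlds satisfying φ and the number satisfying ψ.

2 and 1

For p -> []~p:
1: p is T, []~p is F. ✗
2: p is T, []~p is F. ✗
3: p is T, []~p is T. ✓
4: p is T, []~p is F. ✗
5: p is F, []~p is T. ✓
— 2 worlds.
For <>~p & <>p:
1: <>~p is F, <>p is T. ✗
2: <>~p is T, <>p is T. ✓
3: <>~p is F, <>p is F. ✗
4: <>~p is F, <>p is T. ✗
5: <>~p is F, <>p is F. ✗
— 1 world.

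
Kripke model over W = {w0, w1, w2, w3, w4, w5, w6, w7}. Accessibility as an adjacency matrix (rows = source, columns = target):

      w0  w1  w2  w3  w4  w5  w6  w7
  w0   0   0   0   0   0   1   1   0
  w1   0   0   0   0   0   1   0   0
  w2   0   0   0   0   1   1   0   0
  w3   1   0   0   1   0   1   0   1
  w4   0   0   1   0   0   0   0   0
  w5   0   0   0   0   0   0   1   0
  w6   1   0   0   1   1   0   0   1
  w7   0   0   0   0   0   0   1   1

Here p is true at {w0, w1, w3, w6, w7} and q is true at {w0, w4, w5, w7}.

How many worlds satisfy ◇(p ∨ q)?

7

w0: successors {w5, w6}; p ∨ q there: w5:T, w6:T. ✓
w1: successors {w5}; p ∨ q there: w5:T. ✓
w2: successors {w4, w5}; p ∨ q there: w4:T, w5:T. ✓
w3: successors {w0, w3, w5, w7}; p ∨ q there: w0:T, w3:T, w5:T, w7:T. ✓
w4: successors {w2}; p ∨ q there: w2:F. ✗
w5: successors {w6}; p ∨ q there: w6:T. ✓
w6: successors {w0, w3, w4, w7}; p ∨ q there: w0:T, w3:T, w4:T, w7:T. ✓
w7: successors {w6, w7}; p ∨ q there: w6:T, w7:T. ✓
Satisfying worlds: {w0, w1, w2, w3, w5, w6, w7}.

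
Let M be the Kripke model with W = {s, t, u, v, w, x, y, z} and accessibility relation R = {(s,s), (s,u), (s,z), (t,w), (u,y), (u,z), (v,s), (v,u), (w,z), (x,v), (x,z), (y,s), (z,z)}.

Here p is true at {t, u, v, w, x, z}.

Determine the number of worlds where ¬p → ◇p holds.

s: ¬p is T, ◇p is T. ✓
t: ¬p is F, ◇p is T. ✓
u: ¬p is F, ◇p is T. ✓
v: ¬p is F, ◇p is T. ✓
w: ¬p is F, ◇p is T. ✓
x: ¬p is F, ◇p is T. ✓
y: ¬p is T, ◇p is F. ✗
z: ¬p is F, ◇p is T. ✓
Satisfying worlds: {s, t, u, v, w, x, z}.

7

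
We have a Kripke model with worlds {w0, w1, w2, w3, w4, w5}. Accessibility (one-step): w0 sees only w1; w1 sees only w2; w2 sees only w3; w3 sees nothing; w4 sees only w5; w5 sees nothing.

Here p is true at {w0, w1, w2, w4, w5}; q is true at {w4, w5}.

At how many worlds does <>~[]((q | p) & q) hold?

w0: successors {w1}; ~[]((q | p) & q) there: w1:T. ✓
w1: successors {w2}; ~[]((q | p) & q) there: w2:T. ✓
w2: successors {w3}; ~[]((q | p) & q) there: w3:F. ✗
w3: no successors, so <>~[]((q | p) & q) fails. ✗
w4: successors {w5}; ~[]((q | p) & q) there: w5:F. ✗
w5: no successors, so <>~[]((q | p) & q) fails. ✗
Satisfying worlds: {w0, w1}.

2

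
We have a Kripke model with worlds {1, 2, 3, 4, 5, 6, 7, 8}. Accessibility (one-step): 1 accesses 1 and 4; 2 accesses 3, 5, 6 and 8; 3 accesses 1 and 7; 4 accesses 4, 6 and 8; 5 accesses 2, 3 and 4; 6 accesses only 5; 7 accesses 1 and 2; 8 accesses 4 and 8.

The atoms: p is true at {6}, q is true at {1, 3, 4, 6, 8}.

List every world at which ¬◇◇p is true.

1: ◇◇p is T. ✗
2: ◇◇p is F. ✓
3: ◇◇p is F. ✓
4: ◇◇p is T. ✗
5: ◇◇p is T. ✗
6: ◇◇p is F. ✓
7: ◇◇p is T. ✗
8: ◇◇p is T. ✗

{2, 3, 6}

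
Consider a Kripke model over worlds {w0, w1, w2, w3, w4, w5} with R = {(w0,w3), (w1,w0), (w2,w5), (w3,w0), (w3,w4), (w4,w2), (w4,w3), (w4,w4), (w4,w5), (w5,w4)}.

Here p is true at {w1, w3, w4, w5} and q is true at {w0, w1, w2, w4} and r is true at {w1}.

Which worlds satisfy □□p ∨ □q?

w0: □□p is F, □q is F. ✗
w1: □□p is T, □q is T. ✓
w2: □□p is T, □q is F. ✓
w3: □□p is F, □q is T. ✓
w4: □□p is F, □q is F. ✗
w5: □□p is F, □q is T. ✓

{w1, w2, w3, w5}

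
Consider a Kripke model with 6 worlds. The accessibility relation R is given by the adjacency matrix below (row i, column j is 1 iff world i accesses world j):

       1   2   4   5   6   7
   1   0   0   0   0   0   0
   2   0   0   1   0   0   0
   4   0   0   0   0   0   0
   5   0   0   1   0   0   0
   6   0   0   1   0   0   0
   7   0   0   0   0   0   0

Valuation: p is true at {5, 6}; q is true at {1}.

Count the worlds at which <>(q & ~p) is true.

0

1: no successors, so <>(q & ~p) fails. ✗
2: successors {4}; q & ~p there: 4:F. ✗
4: no successors, so <>(q & ~p) fails. ✗
5: successors {4}; q & ~p there: 4:F. ✗
6: successors {4}; q & ~p there: 4:F. ✗
7: no successors, so <>(q & ~p) fails. ✗
Satisfying worlds: ∅.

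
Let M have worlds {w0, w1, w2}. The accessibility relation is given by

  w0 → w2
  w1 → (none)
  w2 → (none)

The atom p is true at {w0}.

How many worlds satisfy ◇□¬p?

w0: successors {w2}; □¬p there: w2:T. ✓
w1: no successors, so ◇□¬p fails. ✗
w2: no successors, so ◇□¬p fails. ✗
Satisfying worlds: {w0}.

1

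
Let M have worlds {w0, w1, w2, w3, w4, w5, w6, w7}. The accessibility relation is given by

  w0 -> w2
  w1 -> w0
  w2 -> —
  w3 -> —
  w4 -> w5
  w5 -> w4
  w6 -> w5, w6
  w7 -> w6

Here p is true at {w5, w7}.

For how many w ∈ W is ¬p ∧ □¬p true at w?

w0: ¬p is T, □¬p is T. ✓
w1: ¬p is T, □¬p is T. ✓
w2: ¬p is T, □¬p is T. ✓
w3: ¬p is T, □¬p is T. ✓
w4: ¬p is T, □¬p is F. ✗
w5: ¬p is F, □¬p is T. ✗
w6: ¬p is T, □¬p is F. ✗
w7: ¬p is F, □¬p is T. ✗
Satisfying worlds: {w0, w1, w2, w3}.

4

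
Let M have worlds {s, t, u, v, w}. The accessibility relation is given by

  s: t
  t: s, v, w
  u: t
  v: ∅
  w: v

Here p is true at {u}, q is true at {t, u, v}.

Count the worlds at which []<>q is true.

s: successors {t}; <>q there: t:T. ✓
t: successors {s, v, w}; <>q there: s:T, v:F, w:T. ✗
u: successors {t}; <>q there: t:T. ✓
v: no successors, so []<>q holds vacuously. ✓
w: successors {v}; <>q there: v:F. ✗
Satisfying worlds: {s, u, v}.

3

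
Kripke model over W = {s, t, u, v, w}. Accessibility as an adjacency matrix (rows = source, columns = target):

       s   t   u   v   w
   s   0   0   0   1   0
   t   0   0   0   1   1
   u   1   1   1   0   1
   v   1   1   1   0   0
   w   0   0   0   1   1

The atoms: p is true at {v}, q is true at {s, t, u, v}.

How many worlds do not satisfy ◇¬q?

2

s: successors {v}; ¬q there: v:F. ✗
t: successors {v, w}; ¬q there: v:F, w:T. ✓
u: successors {s, t, u, w}; ¬q there: s:F, t:F, u:F, w:T. ✓
v: successors {s, t, u}; ¬q there: s:F, t:F, u:F. ✗
w: successors {v, w}; ¬q there: v:F, w:T. ✓
Satisfying worlds: {t, u, w}.
So ◇¬q fails at the other 2 worlds.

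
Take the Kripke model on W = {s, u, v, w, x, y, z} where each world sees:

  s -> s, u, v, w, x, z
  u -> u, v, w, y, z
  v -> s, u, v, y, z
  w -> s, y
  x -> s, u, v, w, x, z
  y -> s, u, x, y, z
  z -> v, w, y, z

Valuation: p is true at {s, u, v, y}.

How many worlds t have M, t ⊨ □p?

s: successors {s, u, v, w, x, z}; p there: s:T, u:T, v:T, w:F, x:F, z:F. ✗
u: successors {u, v, w, y, z}; p there: u:T, v:T, w:F, y:T, z:F. ✗
v: successors {s, u, v, y, z}; p there: s:T, u:T, v:T, y:T, z:F. ✗
w: successors {s, y}; p there: s:T, y:T. ✓
x: successors {s, u, v, w, x, z}; p there: s:T, u:T, v:T, w:F, x:F, z:F. ✗
y: successors {s, u, x, y, z}; p there: s:T, u:T, x:F, y:T, z:F. ✗
z: successors {v, w, y, z}; p there: v:T, w:F, y:T, z:F. ✗
Satisfying worlds: {w}.

1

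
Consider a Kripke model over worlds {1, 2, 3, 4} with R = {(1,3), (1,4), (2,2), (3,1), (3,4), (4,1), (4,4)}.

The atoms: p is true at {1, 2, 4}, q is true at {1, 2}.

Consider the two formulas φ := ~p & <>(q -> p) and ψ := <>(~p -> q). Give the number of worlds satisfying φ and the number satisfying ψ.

For ~p & <>(q -> p):
1: ~p is F, <>(q -> p) is T. ✗
2: ~p is F, <>(q -> p) is T. ✗
3: ~p is T, <>(q -> p) is T. ✓
4: ~p is F, <>(q -> p) is T. ✗
— 1 world.
For <>(~p -> q):
1: successors {3, 4}; ~p -> q there: 3:F, 4:T. ✓
2: successors {2}; ~p -> q there: 2:T. ✓
3: successors {1, 4}; ~p -> q there: 1:T, 4:T. ✓
4: successors {1, 4}; ~p -> q there: 1:T, 4:T. ✓
— 4 worlds.

1 and 4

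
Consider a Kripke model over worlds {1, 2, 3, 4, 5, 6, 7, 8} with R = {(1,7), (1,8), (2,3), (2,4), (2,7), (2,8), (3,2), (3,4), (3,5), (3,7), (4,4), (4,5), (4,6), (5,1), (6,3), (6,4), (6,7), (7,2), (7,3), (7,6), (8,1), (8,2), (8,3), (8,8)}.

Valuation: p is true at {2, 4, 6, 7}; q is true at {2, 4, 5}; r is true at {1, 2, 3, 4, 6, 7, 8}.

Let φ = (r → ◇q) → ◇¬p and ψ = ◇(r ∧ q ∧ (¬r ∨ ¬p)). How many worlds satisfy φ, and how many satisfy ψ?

8 and 0

For (r → ◇q) → ◇¬p:
1: r → ◇q is F, ◇¬p is T. ✓
2: r → ◇q is T, ◇¬p is T. ✓
3: r → ◇q is T, ◇¬p is T. ✓
4: r → ◇q is T, ◇¬p is T. ✓
5: r → ◇q is T, ◇¬p is T. ✓
6: r → ◇q is T, ◇¬p is T. ✓
7: r → ◇q is T, ◇¬p is T. ✓
8: r → ◇q is T, ◇¬p is T. ✓
— 8 worlds.
For ◇(r ∧ q ∧ (¬r ∨ ¬p)):
1: successors {7, 8}; r ∧ q ∧ (¬r ∨ ¬p) there: 7:F, 8:F. ✗
2: successors {3, 4, 7, 8}; r ∧ q ∧ (¬r ∨ ¬p) there: 3:F, 4:F, 7:F, 8:F. ✗
3: successors {2, 4, 5, 7}; r ∧ q ∧ (¬r ∨ ¬p) there: 2:F, 4:F, 5:F, 7:F. ✗
4: successors {4, 5, 6}; r ∧ q ∧ (¬r ∨ ¬p) there: 4:F, 5:F, 6:F. ✗
5: successors {1}; r ∧ q ∧ (¬r ∨ ¬p) there: 1:F. ✗
6: successors {3, 4, 7}; r ∧ q ∧ (¬r ∨ ¬p) there: 3:F, 4:F, 7:F. ✗
7: successors {2, 3, 6}; r ∧ q ∧ (¬r ∨ ¬p) there: 2:F, 3:F, 6:F. ✗
8: successors {1, 2, 3, 8}; r ∧ q ∧ (¬r ∨ ¬p) there: 1:F, 2:F, 3:F, 8:F. ✗
— 0 worlds.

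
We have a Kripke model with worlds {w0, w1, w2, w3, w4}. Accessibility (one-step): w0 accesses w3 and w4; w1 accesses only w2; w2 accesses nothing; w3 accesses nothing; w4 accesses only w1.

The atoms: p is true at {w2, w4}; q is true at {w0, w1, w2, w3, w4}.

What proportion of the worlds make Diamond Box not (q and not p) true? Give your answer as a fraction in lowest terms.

3/5

w0: successors {w3, w4}; Box not (q and not p) there: w3:T, w4:F. ✓
w1: successors {w2}; Box not (q and not p) there: w2:T. ✓
w2: no successors, so Diamond Box not (q and not p) fails. ✗
w3: no successors, so Diamond Box not (q and not p) fails. ✗
w4: successors {w1}; Box not (q and not p) there: w1:T. ✓
That's 3 of 5 worlds, so 3/5.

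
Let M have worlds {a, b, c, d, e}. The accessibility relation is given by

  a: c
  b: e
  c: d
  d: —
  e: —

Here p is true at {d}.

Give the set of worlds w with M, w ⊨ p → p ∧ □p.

a: p is F, p ∧ □p is F. ✓
b: p is F, p ∧ □p is F. ✓
c: p is F, p ∧ □p is F. ✓
d: p is T, p ∧ □p is T. ✓
e: p is F, p ∧ □p is F. ✓

{a, b, c, d, e}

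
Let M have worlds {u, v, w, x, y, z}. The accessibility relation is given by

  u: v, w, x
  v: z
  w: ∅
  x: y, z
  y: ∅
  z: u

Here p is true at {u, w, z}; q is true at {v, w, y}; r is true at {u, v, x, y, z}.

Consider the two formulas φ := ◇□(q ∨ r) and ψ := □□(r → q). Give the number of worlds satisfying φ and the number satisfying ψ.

4 and 2

For ◇□(q ∨ r):
u: successors {v, w, x}; □(q ∨ r) there: v:T, w:T, x:T. ✓
v: successors {z}; □(q ∨ r) there: z:T. ✓
w: no successors, so ◇□(q ∨ r) fails. ✗
x: successors {y, z}; □(q ∨ r) there: y:T, z:T. ✓
y: no successors, so ◇□(q ∨ r) fails. ✗
z: successors {u}; □(q ∨ r) there: u:T. ✓
— 4 worlds.
For □□(r → q):
u: successors {v, w, x}; □(r → q) there: v:F, w:T, x:F. ✗
v: successors {z}; □(r → q) there: z:F. ✗
w: no successors, so □□(r → q) holds vacuously. ✓
x: successors {y, z}; □(r → q) there: y:T, z:F. ✗
y: no successors, so □□(r → q) holds vacuously. ✓
z: successors {u}; □(r → q) there: u:F. ✗
— 2 worlds.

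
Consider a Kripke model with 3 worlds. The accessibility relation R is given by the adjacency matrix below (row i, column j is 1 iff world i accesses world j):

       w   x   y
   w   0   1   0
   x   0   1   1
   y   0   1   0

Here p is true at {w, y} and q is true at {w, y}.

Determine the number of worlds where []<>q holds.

2

w: successors {x}; <>q there: x:T. ✓
x: successors {x, y}; <>q there: x:T, y:F. ✗
y: successors {x}; <>q there: x:T. ✓
Satisfying worlds: {w, y}.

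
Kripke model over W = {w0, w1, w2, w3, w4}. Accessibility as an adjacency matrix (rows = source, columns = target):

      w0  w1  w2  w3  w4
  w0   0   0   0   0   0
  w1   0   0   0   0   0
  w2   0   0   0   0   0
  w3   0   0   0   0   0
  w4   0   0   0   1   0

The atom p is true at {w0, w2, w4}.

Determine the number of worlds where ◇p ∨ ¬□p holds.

w0: ◇p is F, ¬□p is F. ✗
w1: ◇p is F, ¬□p is F. ✗
w2: ◇p is F, ¬□p is F. ✗
w3: ◇p is F, ¬□p is F. ✗
w4: ◇p is F, ¬□p is T. ✓
Satisfying worlds: {w4}.

1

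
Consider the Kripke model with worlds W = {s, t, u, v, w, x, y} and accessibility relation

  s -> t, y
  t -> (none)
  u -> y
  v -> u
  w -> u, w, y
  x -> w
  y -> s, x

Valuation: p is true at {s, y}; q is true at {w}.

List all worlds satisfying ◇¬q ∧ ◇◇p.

{s, u, v, w, y}

s: ◇¬q is T, ◇◇p is T. ✓
t: ◇¬q is F, ◇◇p is F. ✗
u: ◇¬q is T, ◇◇p is T. ✓
v: ◇¬q is T, ◇◇p is T. ✓
w: ◇¬q is T, ◇◇p is T. ✓
x: ◇¬q is F, ◇◇p is T. ✗
y: ◇¬q is T, ◇◇p is T. ✓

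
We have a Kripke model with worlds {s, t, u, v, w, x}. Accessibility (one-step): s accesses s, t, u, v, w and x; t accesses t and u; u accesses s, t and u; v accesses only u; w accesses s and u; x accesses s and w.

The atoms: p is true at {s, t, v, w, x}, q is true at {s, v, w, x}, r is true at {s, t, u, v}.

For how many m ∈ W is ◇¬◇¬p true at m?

1

s: successors {s, t, u, v, w, x}; ¬◇¬p there: s:F, t:F, u:F, v:F, w:F, x:T. ✓
t: successors {t, u}; ¬◇¬p there: t:F, u:F. ✗
u: successors {s, t, u}; ¬◇¬p there: s:F, t:F, u:F. ✗
v: successors {u}; ¬◇¬p there: u:F. ✗
w: successors {s, u}; ¬◇¬p there: s:F, u:F. ✗
x: successors {s, w}; ¬◇¬p there: s:F, w:F. ✗
Satisfying worlds: {s}.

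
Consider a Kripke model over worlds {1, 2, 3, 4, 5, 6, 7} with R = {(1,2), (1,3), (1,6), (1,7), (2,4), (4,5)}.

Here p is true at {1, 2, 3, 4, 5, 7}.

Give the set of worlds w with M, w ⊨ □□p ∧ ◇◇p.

{1, 2}

1: □□p is T, ◇◇p is T. ✓
2: □□p is T, ◇◇p is T. ✓
3: □□p is T, ◇◇p is F. ✗
4: □□p is T, ◇◇p is F. ✗
5: □□p is T, ◇◇p is F. ✗
6: □□p is T, ◇◇p is F. ✗
7: □□p is T, ◇◇p is F. ✗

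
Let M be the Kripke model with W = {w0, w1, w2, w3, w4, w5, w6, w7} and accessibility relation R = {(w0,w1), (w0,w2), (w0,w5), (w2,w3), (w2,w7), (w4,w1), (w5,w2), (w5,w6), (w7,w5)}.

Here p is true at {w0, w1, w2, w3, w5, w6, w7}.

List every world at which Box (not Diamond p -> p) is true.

{w0, w1, w2, w3, w4, w5, w6, w7}

w0: successors {w1, w2, w5}; not Diamond p -> p there: w1:T, w2:T, w5:T. ✓
w1: no successors, so Box (not Diamond p -> p) holds vacuously. ✓
w2: successors {w3, w7}; not Diamond p -> p there: w3:T, w7:T. ✓
w3: no successors, so Box (not Diamond p -> p) holds vacuously. ✓
w4: successors {w1}; not Diamond p -> p there: w1:T. ✓
w5: successors {w2, w6}; not Diamond p -> p there: w2:T, w6:T. ✓
w6: no successors, so Box (not Diamond p -> p) holds vacuously. ✓
w7: successors {w5}; not Diamond p -> p there: w5:T. ✓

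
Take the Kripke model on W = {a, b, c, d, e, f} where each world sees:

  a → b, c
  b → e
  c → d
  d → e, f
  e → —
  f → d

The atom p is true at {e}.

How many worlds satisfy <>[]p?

3

a: successors {b, c}; []p there: b:T, c:F. ✓
b: successors {e}; []p there: e:T. ✓
c: successors {d}; []p there: d:F. ✗
d: successors {e, f}; []p there: e:T, f:F. ✓
e: no successors, so <>[]p fails. ✗
f: successors {d}; []p there: d:F. ✗
Satisfying worlds: {a, b, d}.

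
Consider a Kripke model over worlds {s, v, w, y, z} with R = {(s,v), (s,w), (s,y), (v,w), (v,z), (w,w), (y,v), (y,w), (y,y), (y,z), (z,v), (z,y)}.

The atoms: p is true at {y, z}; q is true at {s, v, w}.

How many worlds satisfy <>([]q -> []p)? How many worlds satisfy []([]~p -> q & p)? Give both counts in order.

4 and 1

For <>([]q -> []p):
s: successors {v, w, y}; []q -> []p there: v:T, w:F, y:T. ✓
v: successors {w, z}; []q -> []p there: w:F, z:T. ✓
w: successors {w}; []q -> []p there: w:F. ✗
y: successors {v, w, y, z}; []q -> []p there: v:T, w:F, y:T, z:T. ✓
z: successors {v, y}; []q -> []p there: v:T, y:T. ✓
— 4 worlds.
For []([]~p -> q & p):
s: successors {v, w, y}; []~p -> q & p there: v:T, w:F, y:T. ✗
v: successors {w, z}; []~p -> q & p there: w:F, z:T. ✗
w: successors {w}; []~p -> q & p there: w:F. ✗
y: successors {v, w, y, z}; []~p -> q & p there: v:T, w:F, y:T, z:T. ✗
z: successors {v, y}; []~p -> q & p there: v:T, y:T. ✓
— 1 world.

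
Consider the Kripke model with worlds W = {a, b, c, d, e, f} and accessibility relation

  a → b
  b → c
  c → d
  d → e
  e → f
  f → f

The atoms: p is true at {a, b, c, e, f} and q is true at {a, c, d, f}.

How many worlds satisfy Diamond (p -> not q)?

a: successors {b}; p -> not q there: b:T. ✓
b: successors {c}; p -> not q there: c:F. ✗
c: successors {d}; p -> not q there: d:T. ✓
d: successors {e}; p -> not q there: e:T. ✓
e: successors {f}; p -> not q there: f:F. ✗
f: successors {f}; p -> not q there: f:F. ✗
Satisfying worlds: {a, c, d}.

3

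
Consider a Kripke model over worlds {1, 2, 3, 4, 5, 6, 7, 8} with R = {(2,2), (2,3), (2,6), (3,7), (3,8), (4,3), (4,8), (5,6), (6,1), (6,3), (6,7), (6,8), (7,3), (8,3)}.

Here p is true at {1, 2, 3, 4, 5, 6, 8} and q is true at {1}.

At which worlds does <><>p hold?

1: no successors, so <><>p fails. ✗
2: successors {2, 3, 6}; <>p there: 2:T, 3:T, 6:T. ✓
3: successors {7, 8}; <>p there: 7:T, 8:T. ✓
4: successors {3, 8}; <>p there: 3:T, 8:T. ✓
5: successors {6}; <>p there: 6:T. ✓
6: successors {1, 3, 7, 8}; <>p there: 1:F, 3:T, 7:T, 8:T. ✓
7: successors {3}; <>p there: 3:T. ✓
8: successors {3}; <>p there: 3:T. ✓

{2, 3, 4, 5, 6, 7, 8}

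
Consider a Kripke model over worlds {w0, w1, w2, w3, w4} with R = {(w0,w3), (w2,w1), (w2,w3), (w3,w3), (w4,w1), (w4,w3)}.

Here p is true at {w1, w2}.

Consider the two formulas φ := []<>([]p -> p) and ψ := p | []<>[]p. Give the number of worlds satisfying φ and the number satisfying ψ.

For []<>([]p -> p):
w0: successors {w3}; <>([]p -> p) there: w3:T. ✓
w1: no successors, so []<>([]p -> p) holds vacuously. ✓
w2: successors {w1, w3}; <>([]p -> p) there: w1:F, w3:T. ✗
w3: successors {w3}; <>([]p -> p) there: w3:T. ✓
w4: successors {w1, w3}; <>([]p -> p) there: w1:F, w3:T. ✗
— 3 worlds.
For p | []<>[]p:
w0: p is F, []<>[]p is F. ✗
w1: p is T, []<>[]p is T. ✓
w2: p is T, []<>[]p is F. ✓
w3: p is F, []<>[]p is F. ✗
w4: p is F, []<>[]p is F. ✗
— 2 worlds.

3 and 2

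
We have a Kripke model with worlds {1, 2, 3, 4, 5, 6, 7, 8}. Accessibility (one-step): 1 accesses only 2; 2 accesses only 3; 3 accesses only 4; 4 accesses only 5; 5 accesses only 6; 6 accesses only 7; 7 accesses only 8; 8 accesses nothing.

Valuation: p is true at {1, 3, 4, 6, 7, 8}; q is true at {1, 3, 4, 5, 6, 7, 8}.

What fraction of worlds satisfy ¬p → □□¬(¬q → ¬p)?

1: ¬p is F, □□¬(¬q → ¬p) is F. ✓
2: ¬p is T, □□¬(¬q → ¬p) is F. ✗
3: ¬p is F, □□¬(¬q → ¬p) is F. ✓
4: ¬p is F, □□¬(¬q → ¬p) is F. ✓
5: ¬p is T, □□¬(¬q → ¬p) is F. ✗
6: ¬p is F, □□¬(¬q → ¬p) is F. ✓
7: ¬p is F, □□¬(¬q → ¬p) is T. ✓
8: ¬p is F, □□¬(¬q → ¬p) is T. ✓
That's 6 of 8 worlds, so 6/8 = 3/4.

3/4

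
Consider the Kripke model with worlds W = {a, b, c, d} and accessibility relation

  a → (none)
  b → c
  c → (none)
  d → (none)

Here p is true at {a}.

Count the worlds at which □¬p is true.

a: no successors, so □¬p holds vacuously. ✓
b: successors {c}; ¬p there: c:T. ✓
c: no successors, so □¬p holds vacuously. ✓
d: no successors, so □¬p holds vacuously. ✓
Satisfying worlds: {a, b, c, d}.

4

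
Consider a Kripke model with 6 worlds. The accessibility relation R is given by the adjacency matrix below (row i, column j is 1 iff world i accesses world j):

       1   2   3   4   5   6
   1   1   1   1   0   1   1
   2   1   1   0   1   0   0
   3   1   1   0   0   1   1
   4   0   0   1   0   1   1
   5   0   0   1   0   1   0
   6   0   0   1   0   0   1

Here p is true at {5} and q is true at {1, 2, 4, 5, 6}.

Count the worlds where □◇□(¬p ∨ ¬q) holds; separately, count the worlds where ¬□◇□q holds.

For □◇□(¬p ∨ ¬q):
1: successors {1, 2, 3, 5, 6}; ◇□(¬p ∨ ¬q) there: 1:T, 2:T, 3:T, 5:F, 6:T. ✗
2: successors {1, 2, 4}; ◇□(¬p ∨ ¬q) there: 1:T, 2:T, 4:T. ✓
3: successors {1, 2, 5, 6}; ◇□(¬p ∨ ¬q) there: 1:T, 2:T, 5:F, 6:T. ✗
4: successors {3, 5, 6}; ◇□(¬p ∨ ¬q) there: 3:T, 5:F, 6:T. ✗
5: successors {3, 5}; ◇□(¬p ∨ ¬q) there: 3:T, 5:F. ✗
6: successors {3, 6}; ◇□(¬p ∨ ¬q) there: 3:T, 6:T. ✓
— 2 worlds.
For ¬□◇□q:
1: □◇□q is T. ✗
2: □◇□q is T. ✗
3: □◇□q is T. ✗
4: □◇□q is T. ✗
5: □◇□q is T. ✗
6: □◇□q is T. ✗
— 0 worlds.

2 and 0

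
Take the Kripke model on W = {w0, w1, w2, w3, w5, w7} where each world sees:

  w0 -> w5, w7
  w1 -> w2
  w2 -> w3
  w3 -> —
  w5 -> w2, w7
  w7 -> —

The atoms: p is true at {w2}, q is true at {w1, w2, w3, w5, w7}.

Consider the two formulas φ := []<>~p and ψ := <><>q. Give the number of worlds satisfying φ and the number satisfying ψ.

3 and 3

For []<>~p:
w0: successors {w5, w7}; <>~p there: w5:T, w7:F. ✗
w1: successors {w2}; <>~p there: w2:T. ✓
w2: successors {w3}; <>~p there: w3:F. ✗
w3: no successors, so []<>~p holds vacuously. ✓
w5: successors {w2, w7}; <>~p there: w2:T, w7:F. ✗
w7: no successors, so []<>~p holds vacuously. ✓
— 3 worlds.
For <><>q:
w0: successors {w5, w7}; <>q there: w5:T, w7:F. ✓
w1: successors {w2}; <>q there: w2:T. ✓
w2: successors {w3}; <>q there: w3:F. ✗
w3: no successors, so <><>q fails. ✗
w5: successors {w2, w7}; <>q there: w2:T, w7:F. ✓
w7: no successors, so <><>q fails. ✗
— 3 worlds.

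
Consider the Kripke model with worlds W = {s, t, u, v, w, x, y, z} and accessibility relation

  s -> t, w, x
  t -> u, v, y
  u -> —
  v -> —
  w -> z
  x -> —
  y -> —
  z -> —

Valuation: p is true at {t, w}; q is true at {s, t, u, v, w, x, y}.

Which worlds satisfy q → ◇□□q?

{s, t, w, z}

s: q is T, ◇□□q is T. ✓
t: q is T, ◇□□q is T. ✓
u: q is T, ◇□□q is F. ✗
v: q is T, ◇□□q is F. ✗
w: q is T, ◇□□q is T. ✓
x: q is T, ◇□□q is F. ✗
y: q is T, ◇□□q is F. ✗
z: q is F, ◇□□q is F. ✓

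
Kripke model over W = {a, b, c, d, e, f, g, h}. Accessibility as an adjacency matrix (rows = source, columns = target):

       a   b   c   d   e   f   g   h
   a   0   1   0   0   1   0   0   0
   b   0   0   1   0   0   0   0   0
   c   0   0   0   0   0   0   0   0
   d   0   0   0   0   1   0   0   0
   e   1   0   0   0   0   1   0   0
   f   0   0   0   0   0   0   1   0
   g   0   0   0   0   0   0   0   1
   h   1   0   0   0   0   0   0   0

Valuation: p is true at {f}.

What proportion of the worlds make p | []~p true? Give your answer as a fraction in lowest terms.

a: p is F, []~p is T. ✓
b: p is F, []~p is T. ✓
c: p is F, []~p is T. ✓
d: p is F, []~p is T. ✓
e: p is F, []~p is F. ✗
f: p is T, []~p is T. ✓
g: p is F, []~p is T. ✓
h: p is F, []~p is T. ✓
That's 7 of 8 worlds, so 7/8.

7/8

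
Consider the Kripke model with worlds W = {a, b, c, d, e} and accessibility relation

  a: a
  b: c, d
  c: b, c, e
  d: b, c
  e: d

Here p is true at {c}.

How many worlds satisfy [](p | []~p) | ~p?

a: [](p | []~p) is T, ~p is T. ✓
b: [](p | []~p) is F, ~p is T. ✓
c: [](p | []~p) is F, ~p is F. ✗
d: [](p | []~p) is F, ~p is T. ✓
e: [](p | []~p) is F, ~p is T. ✓
Satisfying worlds: {a, b, d, e}.

4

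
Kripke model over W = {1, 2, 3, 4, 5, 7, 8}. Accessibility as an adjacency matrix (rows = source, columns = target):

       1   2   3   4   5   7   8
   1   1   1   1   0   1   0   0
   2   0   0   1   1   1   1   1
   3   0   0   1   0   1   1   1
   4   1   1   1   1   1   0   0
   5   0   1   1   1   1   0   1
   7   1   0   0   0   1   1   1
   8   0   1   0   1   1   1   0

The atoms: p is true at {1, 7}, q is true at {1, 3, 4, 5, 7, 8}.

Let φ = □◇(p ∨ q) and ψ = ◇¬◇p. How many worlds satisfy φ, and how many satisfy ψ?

7 and 7

For □◇(p ∨ q):
1: successors {1, 2, 3, 5}; ◇(p ∨ q) there: 1:T, 2:T, 3:T, 5:T. ✓
2: successors {3, 4, 5, 7, 8}; ◇(p ∨ q) there: 3:T, 4:T, 5:T, 7:T, 8:T. ✓
3: successors {3, 5, 7, 8}; ◇(p ∨ q) there: 3:T, 5:T, 7:T, 8:T. ✓
4: successors {1, 2, 3, 4, 5}; ◇(p ∨ q) there: 1:T, 2:T, 3:T, 4:T, 5:T. ✓
5: successors {2, 3, 4, 5, 8}; ◇(p ∨ q) there: 2:T, 3:T, 4:T, 5:T, 8:T. ✓
7: successors {1, 5, 7, 8}; ◇(p ∨ q) there: 1:T, 5:T, 7:T, 8:T. ✓
8: successors {2, 4, 5, 7}; ◇(p ∨ q) there: 2:T, 4:T, 5:T, 7:T. ✓
— 7 worlds.
For ◇¬◇p:
1: successors {1, 2, 3, 5}; ¬◇p there: 1:F, 2:F, 3:F, 5:T. ✓
2: successors {3, 4, 5, 7, 8}; ¬◇p there: 3:F, 4:F, 5:T, 7:F, 8:F. ✓
3: successors {3, 5, 7, 8}; ¬◇p there: 3:F, 5:T, 7:F, 8:F. ✓
4: successors {1, 2, 3, 4, 5}; ¬◇p there: 1:F, 2:F, 3:F, 4:F, 5:T. ✓
5: successors {2, 3, 4, 5, 8}; ¬◇p there: 2:F, 3:F, 4:F, 5:T, 8:F. ✓
7: successors {1, 5, 7, 8}; ¬◇p there: 1:F, 5:T, 7:F, 8:F. ✓
8: successors {2, 4, 5, 7}; ¬◇p there: 2:F, 4:F, 5:T, 7:F. ✓
— 7 worlds.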